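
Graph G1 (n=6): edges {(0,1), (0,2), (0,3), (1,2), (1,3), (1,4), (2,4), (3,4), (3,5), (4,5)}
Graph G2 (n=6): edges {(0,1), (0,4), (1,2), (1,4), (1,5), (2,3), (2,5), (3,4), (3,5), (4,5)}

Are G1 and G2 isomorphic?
Yes, isomorphic

The graphs are isomorphic.
One valid mapping φ: V(G1) → V(G2): 0→3, 1→5, 2→2, 3→4, 4→1, 5→0

Verify φ preserves adjacency — for each edge of G1, its image is an edge of G2:
  (0,1) → (φ(0),φ(1)) = (3,5) ∈ E(G2) ✓
  (0,2) → (φ(0),φ(2)) = (2,3) ∈ E(G2) ✓
  (0,3) → (φ(0),φ(3)) = (3,4) ∈ E(G2) ✓
  (1,2) → (φ(1),φ(2)) = (2,5) ∈ E(G2) ✓
  (1,3) → (φ(1),φ(3)) = (4,5) ∈ E(G2) ✓
  (1,4) → (φ(1),φ(4)) = (1,5) ∈ E(G2) ✓
  (2,4) → (φ(2),φ(4)) = (1,2) ∈ E(G2) ✓
  (3,4) → (φ(3),φ(4)) = (1,4) ∈ E(G2) ✓
  (3,5) → (φ(3),φ(5)) = (0,4) ∈ E(G2) ✓
  (4,5) → (φ(4),φ(5)) = (0,1) ∈ E(G2) ✓
All 10 edges of G1 map to edges of G2, and |E(G1)| = |E(G2)| = 10, so φ is a bijection on edges as well as vertices. Hence G1 ≅ G2.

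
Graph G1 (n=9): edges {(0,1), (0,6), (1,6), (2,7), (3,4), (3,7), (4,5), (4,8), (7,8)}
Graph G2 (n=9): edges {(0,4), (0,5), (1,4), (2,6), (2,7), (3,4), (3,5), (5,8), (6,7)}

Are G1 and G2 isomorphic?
Yes, isomorphic

The graphs are isomorphic.
One valid mapping φ: V(G1) → V(G2): 0→6, 1→7, 2→8, 3→3, 4→4, 5→1, 6→2, 7→5, 8→0

Verify φ preserves adjacency — for each edge of G1, its image is an edge of G2:
  (0,1) → (φ(0),φ(1)) = (6,7) ∈ E(G2) ✓
  (0,6) → (φ(0),φ(6)) = (2,6) ∈ E(G2) ✓
  (1,6) → (φ(1),φ(6)) = (2,7) ∈ E(G2) ✓
  (2,7) → (φ(2),φ(7)) = (5,8) ∈ E(G2) ✓
  (3,4) → (φ(3),φ(4)) = (3,4) ∈ E(G2) ✓
  (3,7) → (φ(3),φ(7)) = (3,5) ∈ E(G2) ✓
  (4,5) → (φ(4),φ(5)) = (1,4) ∈ E(G2) ✓
  (4,8) → (φ(4),φ(8)) = (0,4) ∈ E(G2) ✓
  (7,8) → (φ(7),φ(8)) = (0,5) ∈ E(G2) ✓
All 9 edges of G1 map to edges of G2, and |E(G1)| = |E(G2)| = 9, so φ is a bijection on edges as well as vertices. Hence G1 ≅ G2.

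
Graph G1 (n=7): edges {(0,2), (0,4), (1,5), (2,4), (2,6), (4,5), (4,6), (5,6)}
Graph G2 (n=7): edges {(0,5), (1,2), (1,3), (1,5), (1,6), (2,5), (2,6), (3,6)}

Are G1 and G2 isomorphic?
Yes, isomorphic

The graphs are isomorphic.
One valid mapping φ: V(G1) → V(G2): 0→3, 1→0, 2→6, 3→4, 4→1, 5→5, 6→2

Verify φ preserves adjacency — for each edge of G1, its image is an edge of G2:
  (0,2) → (φ(0),φ(2)) = (3,6) ∈ E(G2) ✓
  (0,4) → (φ(0),φ(4)) = (1,3) ∈ E(G2) ✓
  (1,5) → (φ(1),φ(5)) = (0,5) ∈ E(G2) ✓
  (2,4) → (φ(2),φ(4)) = (1,6) ∈ E(G2) ✓
  (2,6) → (φ(2),φ(6)) = (2,6) ∈ E(G2) ✓
  (4,5) → (φ(4),φ(5)) = (1,5) ∈ E(G2) ✓
  (4,6) → (φ(4),φ(6)) = (1,2) ∈ E(G2) ✓
  (5,6) → (φ(5),φ(6)) = (2,5) ∈ E(G2) ✓
All 8 edges of G1 map to edges of G2, and |E(G1)| = |E(G2)| = 8, so φ is a bijection on edges as well as vertices. Hence G1 ≅ G2.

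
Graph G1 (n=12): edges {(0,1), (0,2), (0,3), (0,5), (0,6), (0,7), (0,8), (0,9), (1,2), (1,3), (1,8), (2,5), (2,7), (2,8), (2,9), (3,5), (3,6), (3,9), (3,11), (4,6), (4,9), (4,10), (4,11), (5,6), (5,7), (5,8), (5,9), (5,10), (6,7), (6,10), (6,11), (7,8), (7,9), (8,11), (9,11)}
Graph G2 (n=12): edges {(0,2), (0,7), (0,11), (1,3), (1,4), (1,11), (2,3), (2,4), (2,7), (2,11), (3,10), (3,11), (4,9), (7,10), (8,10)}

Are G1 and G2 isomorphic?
No, not isomorphic

The graphs are NOT isomorphic.

Connected components of G1: 1 component(s) with vertex sets [[0, 1, 2, 3, 4, 5, 6, 7, 8, 9, 10, 11]], sizes [12].
Connected components of G2: 3 component(s) with vertex sets [[5], [6], [0, 1, 2, 3, 4, 7, 8, 9, 10, 11]], sizes [1, 1, 10].
The number of connected components (and the multiset of component sizes) is an isomorphism invariant — an isomorphism maps each component of G1 bijectively onto a component of G2. Since G1 has 1 component(s) and G2 has 3, they cannot be isomorphic.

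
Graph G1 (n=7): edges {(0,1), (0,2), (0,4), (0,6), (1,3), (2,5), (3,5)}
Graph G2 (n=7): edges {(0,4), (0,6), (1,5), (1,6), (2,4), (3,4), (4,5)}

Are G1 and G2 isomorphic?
Yes, isomorphic

The graphs are isomorphic.
One valid mapping φ: V(G1) → V(G2): 0→4, 1→5, 2→0, 3→1, 4→2, 5→6, 6→3

Verify φ preserves adjacency — for each edge of G1, its image is an edge of G2:
  (0,1) → (φ(0),φ(1)) = (4,5) ∈ E(G2) ✓
  (0,2) → (φ(0),φ(2)) = (0,4) ∈ E(G2) ✓
  (0,4) → (φ(0),φ(4)) = (2,4) ∈ E(G2) ✓
  (0,6) → (φ(0),φ(6)) = (3,4) ∈ E(G2) ✓
  (1,3) → (φ(1),φ(3)) = (1,5) ∈ E(G2) ✓
  (2,5) → (φ(2),φ(5)) = (0,6) ∈ E(G2) ✓
  (3,5) → (φ(3),φ(5)) = (1,6) ∈ E(G2) ✓
All 7 edges of G1 map to edges of G2, and |E(G1)| = |E(G2)| = 7, so φ is a bijection on edges as well as vertices. Hence G1 ≅ G2.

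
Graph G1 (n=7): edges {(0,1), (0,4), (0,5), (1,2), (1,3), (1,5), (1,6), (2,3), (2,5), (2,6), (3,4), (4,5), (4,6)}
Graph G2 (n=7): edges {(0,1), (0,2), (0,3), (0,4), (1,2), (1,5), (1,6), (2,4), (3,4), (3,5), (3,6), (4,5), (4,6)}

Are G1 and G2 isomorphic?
Yes, isomorphic

The graphs are isomorphic.
One valid mapping φ: V(G1) → V(G2): 0→2, 1→4, 2→3, 3→6, 4→1, 5→0, 6→5

Verify φ preserves adjacency — for each edge of G1, its image is an edge of G2:
  (0,1) → (φ(0),φ(1)) = (2,4) ∈ E(G2) ✓
  (0,4) → (φ(0),φ(4)) = (1,2) ∈ E(G2) ✓
  (0,5) → (φ(0),φ(5)) = (0,2) ∈ E(G2) ✓
  (1,2) → (φ(1),φ(2)) = (3,4) ∈ E(G2) ✓
  (1,3) → (φ(1),φ(3)) = (4,6) ∈ E(G2) ✓
  (1,5) → (φ(1),φ(5)) = (0,4) ∈ E(G2) ✓
  (1,6) → (φ(1),φ(6)) = (4,5) ∈ E(G2) ✓
  (2,3) → (φ(2),φ(3)) = (3,6) ∈ E(G2) ✓
  (2,5) → (φ(2),φ(5)) = (0,3) ∈ E(G2) ✓
  (2,6) → (φ(2),φ(6)) = (3,5) ∈ E(G2) ✓
  (3,4) → (φ(3),φ(4)) = (1,6) ∈ E(G2) ✓
  (4,5) → (φ(4),φ(5)) = (0,1) ∈ E(G2) ✓
  (4,6) → (φ(4),φ(6)) = (1,5) ∈ E(G2) ✓
All 13 edges of G1 map to edges of G2, and |E(G1)| = |E(G2)| = 13, so φ is a bijection on edges as well as vertices. Hence G1 ≅ G2.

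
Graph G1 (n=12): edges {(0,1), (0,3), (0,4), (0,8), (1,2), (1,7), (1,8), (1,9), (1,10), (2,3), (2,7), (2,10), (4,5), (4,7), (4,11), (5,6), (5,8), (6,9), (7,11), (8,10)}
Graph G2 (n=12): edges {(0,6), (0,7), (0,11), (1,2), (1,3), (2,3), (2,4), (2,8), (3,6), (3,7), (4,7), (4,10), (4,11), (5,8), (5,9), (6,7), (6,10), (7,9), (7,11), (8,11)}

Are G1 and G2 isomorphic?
Yes, isomorphic

The graphs are isomorphic.
One valid mapping φ: V(G1) → V(G2): 0→4, 1→7, 2→6, 3→10, 4→2, 5→8, 6→5, 7→3, 8→11, 9→9, 10→0, 11→1

Verify φ preserves adjacency — for each edge of G1, its image is an edge of G2:
  (0,1) → (φ(0),φ(1)) = (4,7) ∈ E(G2) ✓
  (0,3) → (φ(0),φ(3)) = (4,10) ∈ E(G2) ✓
  (0,4) → (φ(0),φ(4)) = (2,4) ∈ E(G2) ✓
  (0,8) → (φ(0),φ(8)) = (4,11) ∈ E(G2) ✓
  (1,2) → (φ(1),φ(2)) = (6,7) ∈ E(G2) ✓
  (1,7) → (φ(1),φ(7)) = (3,7) ∈ E(G2) ✓
  (1,8) → (φ(1),φ(8)) = (7,11) ∈ E(G2) ✓
  (1,9) → (φ(1),φ(9)) = (7,9) ∈ E(G2) ✓
  (1,10) → (φ(1),φ(10)) = (0,7) ∈ E(G2) ✓
  (2,3) → (φ(2),φ(3)) = (6,10) ∈ E(G2) ✓
  (2,7) → (φ(2),φ(7)) = (3,6) ∈ E(G2) ✓
  (2,10) → (φ(2),φ(10)) = (0,6) ∈ E(G2) ✓
  (4,5) → (φ(4),φ(5)) = (2,8) ∈ E(G2) ✓
  (4,7) → (φ(4),φ(7)) = (2,3) ∈ E(G2) ✓
  (4,11) → (φ(4),φ(11)) = (1,2) ∈ E(G2) ✓
  (5,6) → (φ(5),φ(6)) = (5,8) ∈ E(G2) ✓
  (5,8) → (φ(5),φ(8)) = (8,11) ∈ E(G2) ✓
  (6,9) → (φ(6),φ(9)) = (5,9) ∈ E(G2) ✓
  (7,11) → (φ(7),φ(11)) = (1,3) ∈ E(G2) ✓
  (8,10) → (φ(8),φ(10)) = (0,11) ∈ E(G2) ✓
All 20 edges of G1 map to edges of G2, and |E(G1)| = |E(G2)| = 20, so φ is a bijection on edges as well as vertices. Hence G1 ≅ G2.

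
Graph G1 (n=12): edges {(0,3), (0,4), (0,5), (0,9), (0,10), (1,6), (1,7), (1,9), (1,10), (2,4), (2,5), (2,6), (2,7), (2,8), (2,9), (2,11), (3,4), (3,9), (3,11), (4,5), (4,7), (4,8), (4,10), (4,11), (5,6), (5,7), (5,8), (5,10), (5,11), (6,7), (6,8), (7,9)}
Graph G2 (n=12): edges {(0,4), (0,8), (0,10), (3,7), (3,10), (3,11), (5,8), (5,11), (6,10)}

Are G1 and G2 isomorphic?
No, not isomorphic

The graphs are NOT isomorphic.

Connected components of G1: 1 component(s) with vertex sets [[0, 1, 2, 3, 4, 5, 6, 7, 8, 9, 10, 11]], sizes [12].
Connected components of G2: 4 component(s) with vertex sets [[1], [2], [9], [0, 3, 4, 5, 6, 7, 8, 10, 11]], sizes [1, 1, 1, 9].
The number of connected components (and the multiset of component sizes) is an isomorphism invariant — an isomorphism maps each component of G1 bijectively onto a component of G2. Since G1 has 1 component(s) and G2 has 4, they cannot be isomorphic.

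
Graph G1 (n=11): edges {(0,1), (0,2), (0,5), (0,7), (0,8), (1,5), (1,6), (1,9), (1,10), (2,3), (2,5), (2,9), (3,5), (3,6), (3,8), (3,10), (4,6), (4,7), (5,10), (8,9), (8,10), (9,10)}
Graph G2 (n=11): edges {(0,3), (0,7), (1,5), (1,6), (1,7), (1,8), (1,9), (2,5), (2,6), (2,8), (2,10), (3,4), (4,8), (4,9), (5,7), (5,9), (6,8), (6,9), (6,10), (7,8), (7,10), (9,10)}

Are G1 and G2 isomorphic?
Yes, isomorphic

The graphs are isomorphic.
One valid mapping φ: V(G1) → V(G2): 0→7, 1→8, 2→5, 3→9, 4→3, 5→1, 6→4, 7→0, 8→10, 9→2, 10→6

Verify φ preserves adjacency — for each edge of G1, its image is an edge of G2:
  (0,1) → (φ(0),φ(1)) = (7,8) ∈ E(G2) ✓
  (0,2) → (φ(0),φ(2)) = (5,7) ∈ E(G2) ✓
  (0,5) → (φ(0),φ(5)) = (1,7) ∈ E(G2) ✓
  (0,7) → (φ(0),φ(7)) = (0,7) ∈ E(G2) ✓
  (0,8) → (φ(0),φ(8)) = (7,10) ∈ E(G2) ✓
  (1,5) → (φ(1),φ(5)) = (1,8) ∈ E(G2) ✓
  (1,6) → (φ(1),φ(6)) = (4,8) ∈ E(G2) ✓
  (1,9) → (φ(1),φ(9)) = (2,8) ∈ E(G2) ✓
  (1,10) → (φ(1),φ(10)) = (6,8) ∈ E(G2) ✓
  (2,3) → (φ(2),φ(3)) = (5,9) ∈ E(G2) ✓
  (2,5) → (φ(2),φ(5)) = (1,5) ∈ E(G2) ✓
  (2,9) → (φ(2),φ(9)) = (2,5) ∈ E(G2) ✓
  (3,5) → (φ(3),φ(5)) = (1,9) ∈ E(G2) ✓
  (3,6) → (φ(3),φ(6)) = (4,9) ∈ E(G2) ✓
  (3,8) → (φ(3),φ(8)) = (9,10) ∈ E(G2) ✓
  (3,10) → (φ(3),φ(10)) = (6,9) ∈ E(G2) ✓
  (4,6) → (φ(4),φ(6)) = (3,4) ∈ E(G2) ✓
  (4,7) → (φ(4),φ(7)) = (0,3) ∈ E(G2) ✓
  (5,10) → (φ(5),φ(10)) = (1,6) ∈ E(G2) ✓
  (8,9) → (φ(8),φ(9)) = (2,10) ∈ E(G2) ✓
  (8,10) → (φ(8),φ(10)) = (6,10) ∈ E(G2) ✓
  (9,10) → (φ(9),φ(10)) = (2,6) ∈ E(G2) ✓
All 22 edges of G1 map to edges of G2, and |E(G1)| = |E(G2)| = 22, so φ is a bijection on edges as well as vertices. Hence G1 ≅ G2.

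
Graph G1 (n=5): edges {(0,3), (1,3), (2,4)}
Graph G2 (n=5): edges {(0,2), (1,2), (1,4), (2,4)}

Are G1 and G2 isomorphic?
No, not isomorphic

The graphs are NOT isomorphic.

Counting triangles (3-cliques): G1 has 0, G2 has 1.
Triangle count is an isomorphism invariant, so differing triangle counts rule out isomorphism.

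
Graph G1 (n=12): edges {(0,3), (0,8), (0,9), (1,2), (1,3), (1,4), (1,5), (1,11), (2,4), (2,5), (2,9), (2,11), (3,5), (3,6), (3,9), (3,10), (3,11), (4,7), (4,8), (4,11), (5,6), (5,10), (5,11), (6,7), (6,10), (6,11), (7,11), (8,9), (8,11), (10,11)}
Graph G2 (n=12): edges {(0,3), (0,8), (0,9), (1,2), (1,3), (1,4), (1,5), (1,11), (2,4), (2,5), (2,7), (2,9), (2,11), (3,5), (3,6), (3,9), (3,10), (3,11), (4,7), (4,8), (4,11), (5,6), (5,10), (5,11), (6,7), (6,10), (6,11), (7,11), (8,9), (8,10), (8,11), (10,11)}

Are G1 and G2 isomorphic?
No, not isomorphic

The graphs are NOT isomorphic.

Counting edges: G1 has 30 edge(s); G2 has 32 edge(s).
Edge count is an isomorphism invariant (a bijection on vertices induces a bijection on edges), so differing edge counts rule out isomorphism.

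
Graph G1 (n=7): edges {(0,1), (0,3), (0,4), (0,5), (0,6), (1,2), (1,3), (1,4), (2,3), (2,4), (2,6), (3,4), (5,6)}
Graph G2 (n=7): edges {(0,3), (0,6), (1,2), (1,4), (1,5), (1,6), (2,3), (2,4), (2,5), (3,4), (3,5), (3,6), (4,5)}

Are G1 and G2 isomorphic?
Yes, isomorphic

The graphs are isomorphic.
One valid mapping φ: V(G1) → V(G2): 0→3, 1→5, 2→1, 3→2, 4→4, 5→0, 6→6

Verify φ preserves adjacency — for each edge of G1, its image is an edge of G2:
  (0,1) → (φ(0),φ(1)) = (3,5) ∈ E(G2) ✓
  (0,3) → (φ(0),φ(3)) = (2,3) ∈ E(G2) ✓
  (0,4) → (φ(0),φ(4)) = (3,4) ∈ E(G2) ✓
  (0,5) → (φ(0),φ(5)) = (0,3) ∈ E(G2) ✓
  (0,6) → (φ(0),φ(6)) = (3,6) ∈ E(G2) ✓
  (1,2) → (φ(1),φ(2)) = (1,5) ∈ E(G2) ✓
  (1,3) → (φ(1),φ(3)) = (2,5) ∈ E(G2) ✓
  (1,4) → (φ(1),φ(4)) = (4,5) ∈ E(G2) ✓
  (2,3) → (φ(2),φ(3)) = (1,2) ∈ E(G2) ✓
  (2,4) → (φ(2),φ(4)) = (1,4) ∈ E(G2) ✓
  (2,6) → (φ(2),φ(6)) = (1,6) ∈ E(G2) ✓
  (3,4) → (φ(3),φ(4)) = (2,4) ∈ E(G2) ✓
  (5,6) → (φ(5),φ(6)) = (0,6) ∈ E(G2) ✓
All 13 edges of G1 map to edges of G2, and |E(G1)| = |E(G2)| = 13, so φ is a bijection on edges as well as vertices. Hence G1 ≅ G2.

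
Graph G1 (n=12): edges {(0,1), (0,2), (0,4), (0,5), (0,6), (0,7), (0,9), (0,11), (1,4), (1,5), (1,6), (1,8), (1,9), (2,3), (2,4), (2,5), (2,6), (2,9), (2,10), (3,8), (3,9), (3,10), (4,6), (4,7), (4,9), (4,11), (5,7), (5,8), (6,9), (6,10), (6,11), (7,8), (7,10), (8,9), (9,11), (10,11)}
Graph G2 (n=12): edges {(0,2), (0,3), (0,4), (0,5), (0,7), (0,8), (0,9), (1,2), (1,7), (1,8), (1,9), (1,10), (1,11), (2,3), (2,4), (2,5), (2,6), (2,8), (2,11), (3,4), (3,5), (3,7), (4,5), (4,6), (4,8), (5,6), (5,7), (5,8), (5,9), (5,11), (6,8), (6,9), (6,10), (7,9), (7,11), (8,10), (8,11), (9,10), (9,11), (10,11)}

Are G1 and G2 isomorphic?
No, not isomorphic

The graphs are NOT isomorphic.

Counting triangles (3-cliques): G1 has 34, G2 has 48.
Triangle count is an isomorphism invariant, so differing triangle counts rule out isomorphism.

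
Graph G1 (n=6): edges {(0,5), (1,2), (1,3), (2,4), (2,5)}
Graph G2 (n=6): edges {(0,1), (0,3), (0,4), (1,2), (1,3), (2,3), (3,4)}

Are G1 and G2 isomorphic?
No, not isomorphic

The graphs are NOT isomorphic.

Counting triangles (3-cliques): G1 has 0, G2 has 3.
Triangle count is an isomorphism invariant, so differing triangle counts rule out isomorphism.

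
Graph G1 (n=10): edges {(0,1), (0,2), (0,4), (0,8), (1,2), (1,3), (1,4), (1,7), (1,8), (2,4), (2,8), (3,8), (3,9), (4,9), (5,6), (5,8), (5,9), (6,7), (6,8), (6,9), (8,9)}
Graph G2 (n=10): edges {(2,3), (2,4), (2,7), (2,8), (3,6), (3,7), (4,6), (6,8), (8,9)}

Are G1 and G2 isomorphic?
No, not isomorphic

The graphs are NOT isomorphic.

Connected components of G1: 1 component(s) with vertex sets [[0, 1, 2, 3, 4, 5, 6, 7, 8, 9]], sizes [10].
Connected components of G2: 4 component(s) with vertex sets [[0], [1], [5], [2, 3, 4, 6, 7, 8, 9]], sizes [1, 1, 1, 7].
The number of connected components (and the multiset of component sizes) is an isomorphism invariant — an isomorphism maps each component of G1 bijectively onto a component of G2. Since G1 has 1 component(s) and G2 has 4, they cannot be isomorphic.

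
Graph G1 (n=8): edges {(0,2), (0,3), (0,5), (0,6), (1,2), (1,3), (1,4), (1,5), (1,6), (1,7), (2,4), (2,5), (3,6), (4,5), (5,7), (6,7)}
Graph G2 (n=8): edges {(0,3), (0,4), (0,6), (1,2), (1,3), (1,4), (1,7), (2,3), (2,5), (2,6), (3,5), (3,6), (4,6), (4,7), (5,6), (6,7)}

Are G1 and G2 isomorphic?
Yes, isomorphic

The graphs are isomorphic.
One valid mapping φ: V(G1) → V(G2): 0→1, 1→6, 2→2, 3→7, 4→5, 5→3, 6→4, 7→0

Verify φ preserves adjacency — for each edge of G1, its image is an edge of G2:
  (0,2) → (φ(0),φ(2)) = (1,2) ∈ E(G2) ✓
  (0,3) → (φ(0),φ(3)) = (1,7) ∈ E(G2) ✓
  (0,5) → (φ(0),φ(5)) = (1,3) ∈ E(G2) ✓
  (0,6) → (φ(0),φ(6)) = (1,4) ∈ E(G2) ✓
  (1,2) → (φ(1),φ(2)) = (2,6) ∈ E(G2) ✓
  (1,3) → (φ(1),φ(3)) = (6,7) ∈ E(G2) ✓
  (1,4) → (φ(1),φ(4)) = (5,6) ∈ E(G2) ✓
  (1,5) → (φ(1),φ(5)) = (3,6) ∈ E(G2) ✓
  (1,6) → (φ(1),φ(6)) = (4,6) ∈ E(G2) ✓
  (1,7) → (φ(1),φ(7)) = (0,6) ∈ E(G2) ✓
  (2,4) → (φ(2),φ(4)) = (2,5) ∈ E(G2) ✓
  (2,5) → (φ(2),φ(5)) = (2,3) ∈ E(G2) ✓
  (3,6) → (φ(3),φ(6)) = (4,7) ∈ E(G2) ✓
  (4,5) → (φ(4),φ(5)) = (3,5) ∈ E(G2) ✓
  (5,7) → (φ(5),φ(7)) = (0,3) ∈ E(G2) ✓
  (6,7) → (φ(6),φ(7)) = (0,4) ∈ E(G2) ✓
All 16 edges of G1 map to edges of G2, and |E(G1)| = |E(G2)| = 16, so φ is a bijection on edges as well as vertices. Hence G1 ≅ G2.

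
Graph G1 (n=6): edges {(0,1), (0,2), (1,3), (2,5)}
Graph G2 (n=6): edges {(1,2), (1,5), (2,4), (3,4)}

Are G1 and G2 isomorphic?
Yes, isomorphic

The graphs are isomorphic.
One valid mapping φ: V(G1) → V(G2): 0→2, 1→4, 2→1, 3→3, 4→0, 5→5

Verify φ preserves adjacency — for each edge of G1, its image is an edge of G2:
  (0,1) → (φ(0),φ(1)) = (2,4) ∈ E(G2) ✓
  (0,2) → (φ(0),φ(2)) = (1,2) ∈ E(G2) ✓
  (1,3) → (φ(1),φ(3)) = (3,4) ∈ E(G2) ✓
  (2,5) → (φ(2),φ(5)) = (1,5) ∈ E(G2) ✓
All 4 edges of G1 map to edges of G2, and |E(G1)| = |E(G2)| = 4, so φ is a bijection on edges as well as vertices. Hence G1 ≅ G2.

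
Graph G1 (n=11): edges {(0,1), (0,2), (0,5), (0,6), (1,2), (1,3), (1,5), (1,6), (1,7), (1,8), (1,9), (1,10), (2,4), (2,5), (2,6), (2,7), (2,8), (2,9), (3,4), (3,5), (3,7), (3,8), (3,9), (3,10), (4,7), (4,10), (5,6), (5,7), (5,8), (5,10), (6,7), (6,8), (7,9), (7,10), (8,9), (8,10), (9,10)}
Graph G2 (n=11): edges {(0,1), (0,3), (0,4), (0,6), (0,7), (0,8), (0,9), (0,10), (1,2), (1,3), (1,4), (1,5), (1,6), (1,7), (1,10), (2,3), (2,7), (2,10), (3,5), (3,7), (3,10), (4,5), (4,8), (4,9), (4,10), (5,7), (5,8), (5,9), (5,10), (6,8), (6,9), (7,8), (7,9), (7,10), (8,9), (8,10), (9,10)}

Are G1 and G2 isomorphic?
Yes, isomorphic

The graphs are isomorphic.
One valid mapping φ: V(G1) → V(G2): 0→2, 1→10, 2→1, 3→8, 4→6, 5→7, 6→3, 7→0, 8→5, 9→4, 10→9

Verify φ preserves adjacency — for each edge of G1, its image is an edge of G2:
  (0,1) → (φ(0),φ(1)) = (2,10) ∈ E(G2) ✓
  (0,2) → (φ(0),φ(2)) = (1,2) ∈ E(G2) ✓
  (0,5) → (φ(0),φ(5)) = (2,7) ∈ E(G2) ✓
  (0,6) → (φ(0),φ(6)) = (2,3) ∈ E(G2) ✓
  (1,2) → (φ(1),φ(2)) = (1,10) ∈ E(G2) ✓
  (1,3) → (φ(1),φ(3)) = (8,10) ∈ E(G2) ✓
  (1,5) → (φ(1),φ(5)) = (7,10) ∈ E(G2) ✓
  (1,6) → (φ(1),φ(6)) = (3,10) ∈ E(G2) ✓
  (1,7) → (φ(1),φ(7)) = (0,10) ∈ E(G2) ✓
  (1,8) → (φ(1),φ(8)) = (5,10) ∈ E(G2) ✓
  (1,9) → (φ(1),φ(9)) = (4,10) ∈ E(G2) ✓
  (1,10) → (φ(1),φ(10)) = (9,10) ∈ E(G2) ✓
  (2,4) → (φ(2),φ(4)) = (1,6) ∈ E(G2) ✓
  (2,5) → (φ(2),φ(5)) = (1,7) ∈ E(G2) ✓
  (2,6) → (φ(2),φ(6)) = (1,3) ∈ E(G2) ✓
  (2,7) → (φ(2),φ(7)) = (0,1) ∈ E(G2) ✓
  (2,8) → (φ(2),φ(8)) = (1,5) ∈ E(G2) ✓
  (2,9) → (φ(2),φ(9)) = (1,4) ∈ E(G2) ✓
  (3,4) → (φ(3),φ(4)) = (6,8) ∈ E(G2) ✓
  (3,5) → (φ(3),φ(5)) = (7,8) ∈ E(G2) ✓
  (3,7) → (φ(3),φ(7)) = (0,8) ∈ E(G2) ✓
  (3,8) → (φ(3),φ(8)) = (5,8) ∈ E(G2) ✓
  (3,9) → (φ(3),φ(9)) = (4,8) ∈ E(G2) ✓
  (3,10) → (φ(3),φ(10)) = (8,9) ∈ E(G2) ✓
  (4,7) → (φ(4),φ(7)) = (0,6) ∈ E(G2) ✓
  (4,10) → (φ(4),φ(10)) = (6,9) ∈ E(G2) ✓
  (5,6) → (φ(5),φ(6)) = (3,7) ∈ E(G2) ✓
  (5,7) → (φ(5),φ(7)) = (0,7) ∈ E(G2) ✓
  (5,8) → (φ(5),φ(8)) = (5,7) ∈ E(G2) ✓
  (5,10) → (φ(5),φ(10)) = (7,9) ∈ E(G2) ✓
  (6,7) → (φ(6),φ(7)) = (0,3) ∈ E(G2) ✓
  (6,8) → (φ(6),φ(8)) = (3,5) ∈ E(G2) ✓
  (7,9) → (φ(7),φ(9)) = (0,4) ∈ E(G2) ✓
  (7,10) → (φ(7),φ(10)) = (0,9) ∈ E(G2) ✓
  (8,9) → (φ(8),φ(9)) = (4,5) ∈ E(G2) ✓
  (8,10) → (φ(8),φ(10)) = (5,9) ∈ E(G2) ✓
  (9,10) → (φ(9),φ(10)) = (4,9) ∈ E(G2) ✓
All 37 edges of G1 map to edges of G2, and |E(G1)| = |E(G2)| = 37, so φ is a bijection on edges as well as vertices. Hence G1 ≅ G2.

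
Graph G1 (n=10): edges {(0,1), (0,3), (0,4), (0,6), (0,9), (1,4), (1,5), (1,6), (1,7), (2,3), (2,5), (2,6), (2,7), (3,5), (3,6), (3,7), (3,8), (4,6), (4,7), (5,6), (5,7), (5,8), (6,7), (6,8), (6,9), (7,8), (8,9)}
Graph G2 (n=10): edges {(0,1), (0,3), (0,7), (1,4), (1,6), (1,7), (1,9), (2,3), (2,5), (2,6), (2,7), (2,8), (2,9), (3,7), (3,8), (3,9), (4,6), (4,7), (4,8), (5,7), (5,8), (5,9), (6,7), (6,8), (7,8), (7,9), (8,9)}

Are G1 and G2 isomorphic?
Yes, isomorphic

The graphs are isomorphic.
One valid mapping φ: V(G1) → V(G2): 0→1, 1→6, 2→5, 3→9, 4→4, 5→2, 6→7, 7→8, 8→3, 9→0

Verify φ preserves adjacency — for each edge of G1, its image is an edge of G2:
  (0,1) → (φ(0),φ(1)) = (1,6) ∈ E(G2) ✓
  (0,3) → (φ(0),φ(3)) = (1,9) ∈ E(G2) ✓
  (0,4) → (φ(0),φ(4)) = (1,4) ∈ E(G2) ✓
  (0,6) → (φ(0),φ(6)) = (1,7) ∈ E(G2) ✓
  (0,9) → (φ(0),φ(9)) = (0,1) ∈ E(G2) ✓
  (1,4) → (φ(1),φ(4)) = (4,6) ∈ E(G2) ✓
  (1,5) → (φ(1),φ(5)) = (2,6) ∈ E(G2) ✓
  (1,6) → (φ(1),φ(6)) = (6,7) ∈ E(G2) ✓
  (1,7) → (φ(1),φ(7)) = (6,8) ∈ E(G2) ✓
  (2,3) → (φ(2),φ(3)) = (5,9) ∈ E(G2) ✓
  (2,5) → (φ(2),φ(5)) = (2,5) ∈ E(G2) ✓
  (2,6) → (φ(2),φ(6)) = (5,7) ∈ E(G2) ✓
  (2,7) → (φ(2),φ(7)) = (5,8) ∈ E(G2) ✓
  (3,5) → (φ(3),φ(5)) = (2,9) ∈ E(G2) ✓
  (3,6) → (φ(3),φ(6)) = (7,9) ∈ E(G2) ✓
  (3,7) → (φ(3),φ(7)) = (8,9) ∈ E(G2) ✓
  (3,8) → (φ(3),φ(8)) = (3,9) ∈ E(G2) ✓
  (4,6) → (φ(4),φ(6)) = (4,7) ∈ E(G2) ✓
  (4,7) → (φ(4),φ(7)) = (4,8) ∈ E(G2) ✓
  (5,6) → (φ(5),φ(6)) = (2,7) ∈ E(G2) ✓
  (5,7) → (φ(5),φ(7)) = (2,8) ∈ E(G2) ✓
  (5,8) → (φ(5),φ(8)) = (2,3) ∈ E(G2) ✓
  (6,7) → (φ(6),φ(7)) = (7,8) ∈ E(G2) ✓
  (6,8) → (φ(6),φ(8)) = (3,7) ∈ E(G2) ✓
  (6,9) → (φ(6),φ(9)) = (0,7) ∈ E(G2) ✓
  (7,8) → (φ(7),φ(8)) = (3,8) ∈ E(G2) ✓
  (8,9) → (φ(8),φ(9)) = (0,3) ∈ E(G2) ✓
All 27 edges of G1 map to edges of G2, and |E(G1)| = |E(G2)| = 27, so φ is a bijection on edges as well as vertices. Hence G1 ≅ G2.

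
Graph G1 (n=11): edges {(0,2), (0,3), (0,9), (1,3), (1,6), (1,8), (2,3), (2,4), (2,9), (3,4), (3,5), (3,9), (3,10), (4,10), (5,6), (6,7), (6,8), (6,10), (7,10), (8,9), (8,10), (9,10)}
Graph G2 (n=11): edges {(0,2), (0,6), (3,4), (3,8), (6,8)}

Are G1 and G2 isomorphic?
No, not isomorphic

The graphs are NOT isomorphic.

Connected components of G1: 1 component(s) with vertex sets [[0, 1, 2, 3, 4, 5, 6, 7, 8, 9, 10]], sizes [11].
Connected components of G2: 6 component(s) with vertex sets [[1], [5], [7], [9], [10], [0, 2, 3, 4, 6, 8]], sizes [1, 1, 1, 1, 1, 6].
The number of connected components (and the multiset of component sizes) is an isomorphism invariant — an isomorphism maps each component of G1 bijectively onto a component of G2. Since G1 has 1 component(s) and G2 has 6, they cannot be isomorphic.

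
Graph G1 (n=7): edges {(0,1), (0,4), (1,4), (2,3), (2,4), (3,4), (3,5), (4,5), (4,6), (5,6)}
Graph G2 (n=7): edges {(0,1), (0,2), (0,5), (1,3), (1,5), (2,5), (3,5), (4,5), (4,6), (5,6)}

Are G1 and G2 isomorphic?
Yes, isomorphic

The graphs are isomorphic.
One valid mapping φ: V(G1) → V(G2): 0→6, 1→4, 2→2, 3→0, 4→5, 5→1, 6→3

Verify φ preserves adjacency — for each edge of G1, its image is an edge of G2:
  (0,1) → (φ(0),φ(1)) = (4,6) ∈ E(G2) ✓
  (0,4) → (φ(0),φ(4)) = (5,6) ∈ E(G2) ✓
  (1,4) → (φ(1),φ(4)) = (4,5) ∈ E(G2) ✓
  (2,3) → (φ(2),φ(3)) = (0,2) ∈ E(G2) ✓
  (2,4) → (φ(2),φ(4)) = (2,5) ∈ E(G2) ✓
  (3,4) → (φ(3),φ(4)) = (0,5) ∈ E(G2) ✓
  (3,5) → (φ(3),φ(5)) = (0,1) ∈ E(G2) ✓
  (4,5) → (φ(4),φ(5)) = (1,5) ∈ E(G2) ✓
  (4,6) → (φ(4),φ(6)) = (3,5) ∈ E(G2) ✓
  (5,6) → (φ(5),φ(6)) = (1,3) ∈ E(G2) ✓
All 10 edges of G1 map to edges of G2, and |E(G1)| = |E(G2)| = 10, so φ is a bijection on edges as well as vertices. Hence G1 ≅ G2.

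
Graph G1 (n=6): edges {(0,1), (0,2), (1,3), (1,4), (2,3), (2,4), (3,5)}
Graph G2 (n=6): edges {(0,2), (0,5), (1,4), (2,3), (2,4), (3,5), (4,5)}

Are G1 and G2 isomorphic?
Yes, isomorphic

The graphs are isomorphic.
One valid mapping φ: V(G1) → V(G2): 0→3, 1→5, 2→2, 3→4, 4→0, 5→1

Verify φ preserves adjacency — for each edge of G1, its image is an edge of G2:
  (0,1) → (φ(0),φ(1)) = (3,5) ∈ E(G2) ✓
  (0,2) → (φ(0),φ(2)) = (2,3) ∈ E(G2) ✓
  (1,3) → (φ(1),φ(3)) = (4,5) ∈ E(G2) ✓
  (1,4) → (φ(1),φ(4)) = (0,5) ∈ E(G2) ✓
  (2,3) → (φ(2),φ(3)) = (2,4) ∈ E(G2) ✓
  (2,4) → (φ(2),φ(4)) = (0,2) ∈ E(G2) ✓
  (3,5) → (φ(3),φ(5)) = (1,4) ∈ E(G2) ✓
All 7 edges of G1 map to edges of G2, and |E(G1)| = |E(G2)| = 7, so φ is a bijection on edges as well as vertices. Hence G1 ≅ G2.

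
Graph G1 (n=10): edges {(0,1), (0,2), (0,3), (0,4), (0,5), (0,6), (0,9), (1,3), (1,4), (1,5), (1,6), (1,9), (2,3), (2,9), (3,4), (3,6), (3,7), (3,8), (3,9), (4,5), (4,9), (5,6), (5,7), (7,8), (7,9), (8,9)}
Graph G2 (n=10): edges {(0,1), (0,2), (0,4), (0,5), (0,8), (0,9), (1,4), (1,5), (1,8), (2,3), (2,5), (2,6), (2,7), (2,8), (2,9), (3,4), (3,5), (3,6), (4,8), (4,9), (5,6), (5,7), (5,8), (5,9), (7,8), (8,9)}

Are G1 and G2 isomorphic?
Yes, isomorphic

The graphs are isomorphic.
One valid mapping φ: V(G1) → V(G2): 0→8, 1→0, 2→7, 3→5, 4→9, 5→4, 6→1, 7→3, 8→6, 9→2

Verify φ preserves adjacency — for each edge of G1, its image is an edge of G2:
  (0,1) → (φ(0),φ(1)) = (0,8) ∈ E(G2) ✓
  (0,2) → (φ(0),φ(2)) = (7,8) ∈ E(G2) ✓
  (0,3) → (φ(0),φ(3)) = (5,8) ∈ E(G2) ✓
  (0,4) → (φ(0),φ(4)) = (8,9) ∈ E(G2) ✓
  (0,5) → (φ(0),φ(5)) = (4,8) ∈ E(G2) ✓
  (0,6) → (φ(0),φ(6)) = (1,8) ∈ E(G2) ✓
  (0,9) → (φ(0),φ(9)) = (2,8) ∈ E(G2) ✓
  (1,3) → (φ(1),φ(3)) = (0,5) ∈ E(G2) ✓
  (1,4) → (φ(1),φ(4)) = (0,9) ∈ E(G2) ✓
  (1,5) → (φ(1),φ(5)) = (0,4) ∈ E(G2) ✓
  (1,6) → (φ(1),φ(6)) = (0,1) ∈ E(G2) ✓
  (1,9) → (φ(1),φ(9)) = (0,2) ∈ E(G2) ✓
  (2,3) → (φ(2),φ(3)) = (5,7) ∈ E(G2) ✓
  (2,9) → (φ(2),φ(9)) = (2,7) ∈ E(G2) ✓
  (3,4) → (φ(3),φ(4)) = (5,9) ∈ E(G2) ✓
  (3,6) → (φ(3),φ(6)) = (1,5) ∈ E(G2) ✓
  (3,7) → (φ(3),φ(7)) = (3,5) ∈ E(G2) ✓
  (3,8) → (φ(3),φ(8)) = (5,6) ∈ E(G2) ✓
  (3,9) → (φ(3),φ(9)) = (2,5) ∈ E(G2) ✓
  (4,5) → (φ(4),φ(5)) = (4,9) ∈ E(G2) ✓
  (4,9) → (φ(4),φ(9)) = (2,9) ∈ E(G2) ✓
  (5,6) → (φ(5),φ(6)) = (1,4) ∈ E(G2) ✓
  (5,7) → (φ(5),φ(7)) = (3,4) ∈ E(G2) ✓
  (7,8) → (φ(7),φ(8)) = (3,6) ∈ E(G2) ✓
  (7,9) → (φ(7),φ(9)) = (2,3) ∈ E(G2) ✓
  (8,9) → (φ(8),φ(9)) = (2,6) ∈ E(G2) ✓
All 26 edges of G1 map to edges of G2, and |E(G1)| = |E(G2)| = 26, so φ is a bijection on edges as well as vertices. Hence G1 ≅ G2.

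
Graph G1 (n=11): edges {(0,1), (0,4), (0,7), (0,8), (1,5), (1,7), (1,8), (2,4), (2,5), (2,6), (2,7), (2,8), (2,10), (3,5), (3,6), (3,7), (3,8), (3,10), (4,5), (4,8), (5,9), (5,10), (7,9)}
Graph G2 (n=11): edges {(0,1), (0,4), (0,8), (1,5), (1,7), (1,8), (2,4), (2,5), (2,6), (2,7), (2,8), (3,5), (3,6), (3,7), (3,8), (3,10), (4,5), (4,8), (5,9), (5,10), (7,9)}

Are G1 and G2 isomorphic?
No, not isomorphic

The graphs are NOT isomorphic.

Counting edges: G1 has 23 edge(s); G2 has 21 edge(s).
Edge count is an isomorphism invariant (a bijection on vertices induces a bijection on edges), so differing edge counts rule out isomorphism.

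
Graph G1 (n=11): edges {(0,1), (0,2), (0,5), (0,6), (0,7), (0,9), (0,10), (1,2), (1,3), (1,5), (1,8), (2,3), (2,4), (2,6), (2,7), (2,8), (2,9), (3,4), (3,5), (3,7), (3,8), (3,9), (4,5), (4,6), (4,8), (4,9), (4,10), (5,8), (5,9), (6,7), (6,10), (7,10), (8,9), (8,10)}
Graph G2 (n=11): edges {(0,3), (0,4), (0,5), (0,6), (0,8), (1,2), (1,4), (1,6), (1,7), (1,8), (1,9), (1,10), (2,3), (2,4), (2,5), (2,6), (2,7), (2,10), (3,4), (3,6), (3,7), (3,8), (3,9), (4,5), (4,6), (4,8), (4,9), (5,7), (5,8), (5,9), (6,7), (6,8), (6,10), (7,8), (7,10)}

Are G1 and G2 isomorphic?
No, not isomorphic

The graphs are NOT isomorphic.

Degrees in G1: deg(0)=7, deg(1)=5, deg(2)=8, deg(3)=7, deg(4)=7, deg(5)=6, deg(6)=5, deg(7)=5, deg(8)=7, deg(9)=6, deg(10)=5.
Sorted degree sequence of G1: [8, 7, 7, 7, 7, 6, 6, 5, 5, 5, 5].
Degrees in G2: deg(0)=5, deg(1)=7, deg(2)=7, deg(3)=7, deg(4)=8, deg(5)=6, deg(6)=8, deg(7)=7, deg(8)=7, deg(9)=4, deg(10)=4.
Sorted degree sequence of G2: [8, 8, 7, 7, 7, 7, 7, 6, 5, 4, 4].
The (sorted) degree sequence is an isomorphism invariant, so since G1 and G2 have different degree sequences they cannot be isomorphic.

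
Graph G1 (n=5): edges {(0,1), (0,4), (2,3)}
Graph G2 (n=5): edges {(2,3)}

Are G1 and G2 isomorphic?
No, not isomorphic

The graphs are NOT isomorphic.

Counting edges: G1 has 3 edge(s); G2 has 1 edge(s).
Edge count is an isomorphism invariant (a bijection on vertices induces a bijection on edges), so differing edge counts rule out isomorphism.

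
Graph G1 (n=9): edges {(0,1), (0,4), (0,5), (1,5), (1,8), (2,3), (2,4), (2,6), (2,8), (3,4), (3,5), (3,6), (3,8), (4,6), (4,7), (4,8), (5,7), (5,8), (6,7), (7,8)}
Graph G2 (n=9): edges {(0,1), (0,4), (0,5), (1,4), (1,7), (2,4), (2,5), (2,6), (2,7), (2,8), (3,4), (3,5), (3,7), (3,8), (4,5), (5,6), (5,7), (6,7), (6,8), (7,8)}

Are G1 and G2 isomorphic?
Yes, isomorphic

The graphs are isomorphic.
One valid mapping φ: V(G1) → V(G2): 0→1, 1→0, 2→6, 3→2, 4→7, 5→4, 6→8, 7→3, 8→5

Verify φ preserves adjacency — for each edge of G1, its image is an edge of G2:
  (0,1) → (φ(0),φ(1)) = (0,1) ∈ E(G2) ✓
  (0,4) → (φ(0),φ(4)) = (1,7) ∈ E(G2) ✓
  (0,5) → (φ(0),φ(5)) = (1,4) ∈ E(G2) ✓
  (1,5) → (φ(1),φ(5)) = (0,4) ∈ E(G2) ✓
  (1,8) → (φ(1),φ(8)) = (0,5) ∈ E(G2) ✓
  (2,3) → (φ(2),φ(3)) = (2,6) ∈ E(G2) ✓
  (2,4) → (φ(2),φ(4)) = (6,7) ∈ E(G2) ✓
  (2,6) → (φ(2),φ(6)) = (6,8) ∈ E(G2) ✓
  (2,8) → (φ(2),φ(8)) = (5,6) ∈ E(G2) ✓
  (3,4) → (φ(3),φ(4)) = (2,7) ∈ E(G2) ✓
  (3,5) → (φ(3),φ(5)) = (2,4) ∈ E(G2) ✓
  (3,6) → (φ(3),φ(6)) = (2,8) ∈ E(G2) ✓
  (3,8) → (φ(3),φ(8)) = (2,5) ∈ E(G2) ✓
  (4,6) → (φ(4),φ(6)) = (7,8) ∈ E(G2) ✓
  (4,7) → (φ(4),φ(7)) = (3,7) ∈ E(G2) ✓
  (4,8) → (φ(4),φ(8)) = (5,7) ∈ E(G2) ✓
  (5,7) → (φ(5),φ(7)) = (3,4) ∈ E(G2) ✓
  (5,8) → (φ(5),φ(8)) = (4,5) ∈ E(G2) ✓
  (6,7) → (φ(6),φ(7)) = (3,8) ∈ E(G2) ✓
  (7,8) → (φ(7),φ(8)) = (3,5) ∈ E(G2) ✓
All 20 edges of G1 map to edges of G2, and |E(G1)| = |E(G2)| = 20, so φ is a bijection on edges as well as vertices. Hence G1 ≅ G2.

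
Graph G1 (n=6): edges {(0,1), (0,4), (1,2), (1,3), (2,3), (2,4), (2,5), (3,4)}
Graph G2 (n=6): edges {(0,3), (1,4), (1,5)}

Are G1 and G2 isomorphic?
No, not isomorphic

The graphs are NOT isomorphic.

Degrees in G1: deg(0)=2, deg(1)=3, deg(2)=4, deg(3)=3, deg(4)=3, deg(5)=1.
Sorted degree sequence of G1: [4, 3, 3, 3, 2, 1].
Degrees in G2: deg(0)=1, deg(1)=2, deg(2)=0, deg(3)=1, deg(4)=1, deg(5)=1.
Sorted degree sequence of G2: [2, 1, 1, 1, 1, 0].
The (sorted) degree sequence is an isomorphism invariant, so since G1 and G2 have different degree sequences they cannot be isomorphic.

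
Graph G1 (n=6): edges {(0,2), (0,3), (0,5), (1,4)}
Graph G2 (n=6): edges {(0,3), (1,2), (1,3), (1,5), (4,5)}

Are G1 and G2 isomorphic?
No, not isomorphic

The graphs are NOT isomorphic.

Degrees in G1: deg(0)=3, deg(1)=1, deg(2)=1, deg(3)=1, deg(4)=1, deg(5)=1.
Sorted degree sequence of G1: [3, 1, 1, 1, 1, 1].
Degrees in G2: deg(0)=1, deg(1)=3, deg(2)=1, deg(3)=2, deg(4)=1, deg(5)=2.
Sorted degree sequence of G2: [3, 2, 2, 1, 1, 1].
The (sorted) degree sequence is an isomorphism invariant, so since G1 and G2 have different degree sequences they cannot be isomorphic.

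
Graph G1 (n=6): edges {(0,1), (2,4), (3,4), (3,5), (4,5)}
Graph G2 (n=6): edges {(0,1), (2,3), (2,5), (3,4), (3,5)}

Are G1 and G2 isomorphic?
Yes, isomorphic

The graphs are isomorphic.
One valid mapping φ: V(G1) → V(G2): 0→0, 1→1, 2→4, 3→5, 4→3, 5→2

Verify φ preserves adjacency — for each edge of G1, its image is an edge of G2:
  (0,1) → (φ(0),φ(1)) = (0,1) ∈ E(G2) ✓
  (2,4) → (φ(2),φ(4)) = (3,4) ∈ E(G2) ✓
  (3,4) → (φ(3),φ(4)) = (3,5) ∈ E(G2) ✓
  (3,5) → (φ(3),φ(5)) = (2,5) ∈ E(G2) ✓
  (4,5) → (φ(4),φ(5)) = (2,3) ∈ E(G2) ✓
All 5 edges of G1 map to edges of G2, and |E(G1)| = |E(G2)| = 5, so φ is a bijection on edges as well as vertices. Hence G1 ≅ G2.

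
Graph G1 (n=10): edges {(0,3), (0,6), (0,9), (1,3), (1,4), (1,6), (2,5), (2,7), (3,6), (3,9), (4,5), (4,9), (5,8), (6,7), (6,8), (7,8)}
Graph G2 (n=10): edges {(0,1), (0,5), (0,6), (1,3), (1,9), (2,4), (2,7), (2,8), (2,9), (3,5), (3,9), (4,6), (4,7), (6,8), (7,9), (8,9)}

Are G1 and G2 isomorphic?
Yes, isomorphic

The graphs are isomorphic.
One valid mapping φ: V(G1) → V(G2): 0→7, 1→8, 2→5, 3→2, 4→6, 5→0, 6→9, 7→3, 8→1, 9→4

Verify φ preserves adjacency — for each edge of G1, its image is an edge of G2:
  (0,3) → (φ(0),φ(3)) = (2,7) ∈ E(G2) ✓
  (0,6) → (φ(0),φ(6)) = (7,9) ∈ E(G2) ✓
  (0,9) → (φ(0),φ(9)) = (4,7) ∈ E(G2) ✓
  (1,3) → (φ(1),φ(3)) = (2,8) ∈ E(G2) ✓
  (1,4) → (φ(1),φ(4)) = (6,8) ∈ E(G2) ✓
  (1,6) → (φ(1),φ(6)) = (8,9) ∈ E(G2) ✓
  (2,5) → (φ(2),φ(5)) = (0,5) ∈ E(G2) ✓
  (2,7) → (φ(2),φ(7)) = (3,5) ∈ E(G2) ✓
  (3,6) → (φ(3),φ(6)) = (2,9) ∈ E(G2) ✓
  (3,9) → (φ(3),φ(9)) = (2,4) ∈ E(G2) ✓
  (4,5) → (φ(4),φ(5)) = (0,6) ∈ E(G2) ✓
  (4,9) → (φ(4),φ(9)) = (4,6) ∈ E(G2) ✓
  (5,8) → (φ(5),φ(8)) = (0,1) ∈ E(G2) ✓
  (6,7) → (φ(6),φ(7)) = (3,9) ∈ E(G2) ✓
  (6,8) → (φ(6),φ(8)) = (1,9) ∈ E(G2) ✓
  (7,8) → (φ(7),φ(8)) = (1,3) ∈ E(G2) ✓
All 16 edges of G1 map to edges of G2, and |E(G1)| = |E(G2)| = 16, so φ is a bijection on edges as well as vertices. Hence G1 ≅ G2.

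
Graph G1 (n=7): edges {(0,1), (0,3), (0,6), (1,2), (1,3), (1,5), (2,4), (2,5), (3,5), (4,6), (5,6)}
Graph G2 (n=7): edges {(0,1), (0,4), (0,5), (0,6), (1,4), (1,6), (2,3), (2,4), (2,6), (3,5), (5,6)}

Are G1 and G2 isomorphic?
Yes, isomorphic

The graphs are isomorphic.
One valid mapping φ: V(G1) → V(G2): 0→4, 1→0, 2→5, 3→1, 4→3, 5→6, 6→2

Verify φ preserves adjacency — for each edge of G1, its image is an edge of G2:
  (0,1) → (φ(0),φ(1)) = (0,4) ∈ E(G2) ✓
  (0,3) → (φ(0),φ(3)) = (1,4) ∈ E(G2) ✓
  (0,6) → (φ(0),φ(6)) = (2,4) ∈ E(G2) ✓
  (1,2) → (φ(1),φ(2)) = (0,5) ∈ E(G2) ✓
  (1,3) → (φ(1),φ(3)) = (0,1) ∈ E(G2) ✓
  (1,5) → (φ(1),φ(5)) = (0,6) ∈ E(G2) ✓
  (2,4) → (φ(2),φ(4)) = (3,5) ∈ E(G2) ✓
  (2,5) → (φ(2),φ(5)) = (5,6) ∈ E(G2) ✓
  (3,5) → (φ(3),φ(5)) = (1,6) ∈ E(G2) ✓
  (4,6) → (φ(4),φ(6)) = (2,3) ∈ E(G2) ✓
  (5,6) → (φ(5),φ(6)) = (2,6) ∈ E(G2) ✓
All 11 edges of G1 map to edges of G2, and |E(G1)| = |E(G2)| = 11, so φ is a bijection on edges as well as vertices. Hence G1 ≅ G2.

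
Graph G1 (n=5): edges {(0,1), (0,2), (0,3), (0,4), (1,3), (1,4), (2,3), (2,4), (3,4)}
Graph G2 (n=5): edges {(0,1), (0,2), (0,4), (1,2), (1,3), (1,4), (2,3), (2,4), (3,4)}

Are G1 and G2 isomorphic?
Yes, isomorphic

The graphs are isomorphic.
One valid mapping φ: V(G1) → V(G2): 0→4, 1→0, 2→3, 3→2, 4→1

Verify φ preserves adjacency — for each edge of G1, its image is an edge of G2:
  (0,1) → (φ(0),φ(1)) = (0,4) ∈ E(G2) ✓
  (0,2) → (φ(0),φ(2)) = (3,4) ∈ E(G2) ✓
  (0,3) → (φ(0),φ(3)) = (2,4) ∈ E(G2) ✓
  (0,4) → (φ(0),φ(4)) = (1,4) ∈ E(G2) ✓
  (1,3) → (φ(1),φ(3)) = (0,2) ∈ E(G2) ✓
  (1,4) → (φ(1),φ(4)) = (0,1) ∈ E(G2) ✓
  (2,3) → (φ(2),φ(3)) = (2,3) ∈ E(G2) ✓
  (2,4) → (φ(2),φ(4)) = (1,3) ∈ E(G2) ✓
  (3,4) → (φ(3),φ(4)) = (1,2) ∈ E(G2) ✓
All 9 edges of G1 map to edges of G2, and |E(G1)| = |E(G2)| = 9, so φ is a bijection on edges as well as vertices. Hence G1 ≅ G2.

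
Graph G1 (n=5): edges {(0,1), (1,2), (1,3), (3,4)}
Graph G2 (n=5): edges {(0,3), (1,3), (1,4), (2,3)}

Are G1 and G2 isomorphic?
Yes, isomorphic

The graphs are isomorphic.
One valid mapping φ: V(G1) → V(G2): 0→2, 1→3, 2→0, 3→1, 4→4

Verify φ preserves adjacency — for each edge of G1, its image is an edge of G2:
  (0,1) → (φ(0),φ(1)) = (2,3) ∈ E(G2) ✓
  (1,2) → (φ(1),φ(2)) = (0,3) ∈ E(G2) ✓
  (1,3) → (φ(1),φ(3)) = (1,3) ∈ E(G2) ✓
  (3,4) → (φ(3),φ(4)) = (1,4) ∈ E(G2) ✓
All 4 edges of G1 map to edges of G2, and |E(G1)| = |E(G2)| = 4, so φ is a bijection on edges as well as vertices. Hence G1 ≅ G2.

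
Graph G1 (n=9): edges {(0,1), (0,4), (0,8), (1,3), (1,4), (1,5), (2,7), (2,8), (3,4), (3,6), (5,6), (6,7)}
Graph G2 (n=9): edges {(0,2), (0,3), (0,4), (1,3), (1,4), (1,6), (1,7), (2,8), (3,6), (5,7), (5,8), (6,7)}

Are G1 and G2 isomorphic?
Yes, isomorphic

The graphs are isomorphic.
One valid mapping φ: V(G1) → V(G2): 0→7, 1→1, 2→8, 3→3, 4→6, 5→4, 6→0, 7→2, 8→5

Verify φ preserves adjacency — for each edge of G1, its image is an edge of G2:
  (0,1) → (φ(0),φ(1)) = (1,7) ∈ E(G2) ✓
  (0,4) → (φ(0),φ(4)) = (6,7) ∈ E(G2) ✓
  (0,8) → (φ(0),φ(8)) = (5,7) ∈ E(G2) ✓
  (1,3) → (φ(1),φ(3)) = (1,3) ∈ E(G2) ✓
  (1,4) → (φ(1),φ(4)) = (1,6) ∈ E(G2) ✓
  (1,5) → (φ(1),φ(5)) = (1,4) ∈ E(G2) ✓
  (2,7) → (φ(2),φ(7)) = (2,8) ∈ E(G2) ✓
  (2,8) → (φ(2),φ(8)) = (5,8) ∈ E(G2) ✓
  (3,4) → (φ(3),φ(4)) = (3,6) ∈ E(G2) ✓
  (3,6) → (φ(3),φ(6)) = (0,3) ∈ E(G2) ✓
  (5,6) → (φ(5),φ(6)) = (0,4) ∈ E(G2) ✓
  (6,7) → (φ(6),φ(7)) = (0,2) ∈ E(G2) ✓
All 12 edges of G1 map to edges of G2, and |E(G1)| = |E(G2)| = 12, so φ is a bijection on edges as well as vertices. Hence G1 ≅ G2.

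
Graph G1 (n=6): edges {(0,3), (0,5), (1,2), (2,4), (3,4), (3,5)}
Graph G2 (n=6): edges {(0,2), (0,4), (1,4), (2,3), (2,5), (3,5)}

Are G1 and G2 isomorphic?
Yes, isomorphic

The graphs are isomorphic.
One valid mapping φ: V(G1) → V(G2): 0→5, 1→1, 2→4, 3→2, 4→0, 5→3

Verify φ preserves adjacency — for each edge of G1, its image is an edge of G2:
  (0,3) → (φ(0),φ(3)) = (2,5) ∈ E(G2) ✓
  (0,5) → (φ(0),φ(5)) = (3,5) ∈ E(G2) ✓
  (1,2) → (φ(1),φ(2)) = (1,4) ∈ E(G2) ✓
  (2,4) → (φ(2),φ(4)) = (0,4) ∈ E(G2) ✓
  (3,4) → (φ(3),φ(4)) = (0,2) ∈ E(G2) ✓
  (3,5) → (φ(3),φ(5)) = (2,3) ∈ E(G2) ✓
All 6 edges of G1 map to edges of G2, and |E(G1)| = |E(G2)| = 6, so φ is a bijection on edges as well as vertices. Hence G1 ≅ G2.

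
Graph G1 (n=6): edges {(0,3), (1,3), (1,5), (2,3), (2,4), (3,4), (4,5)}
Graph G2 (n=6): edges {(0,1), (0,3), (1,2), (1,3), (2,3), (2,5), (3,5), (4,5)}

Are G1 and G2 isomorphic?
No, not isomorphic

The graphs are NOT isomorphic.

Counting triangles (3-cliques): G1 has 1, G2 has 3.
Triangle count is an isomorphism invariant, so differing triangle counts rule out isomorphism.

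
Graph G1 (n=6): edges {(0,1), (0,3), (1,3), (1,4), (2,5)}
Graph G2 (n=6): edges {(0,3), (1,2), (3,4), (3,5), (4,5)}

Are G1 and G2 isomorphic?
Yes, isomorphic

The graphs are isomorphic.
One valid mapping φ: V(G1) → V(G2): 0→5, 1→3, 2→2, 3→4, 4→0, 5→1

Verify φ preserves adjacency — for each edge of G1, its image is an edge of G2:
  (0,1) → (φ(0),φ(1)) = (3,5) ∈ E(G2) ✓
  (0,3) → (φ(0),φ(3)) = (4,5) ∈ E(G2) ✓
  (1,3) → (φ(1),φ(3)) = (3,4) ∈ E(G2) ✓
  (1,4) → (φ(1),φ(4)) = (0,3) ∈ E(G2) ✓
  (2,5) → (φ(2),φ(5)) = (1,2) ∈ E(G2) ✓
All 5 edges of G1 map to edges of G2, and |E(G1)| = |E(G2)| = 5, so φ is a bijection on edges as well as vertices. Hence G1 ≅ G2.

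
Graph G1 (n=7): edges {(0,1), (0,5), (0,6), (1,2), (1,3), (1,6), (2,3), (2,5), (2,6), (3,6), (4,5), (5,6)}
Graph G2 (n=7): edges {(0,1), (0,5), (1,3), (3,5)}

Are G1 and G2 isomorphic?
No, not isomorphic

The graphs are NOT isomorphic.

Connected components of G1: 1 component(s) with vertex sets [[0, 1, 2, 3, 4, 5, 6]], sizes [7].
Connected components of G2: 4 component(s) with vertex sets [[2], [4], [6], [0, 1, 3, 5]], sizes [1, 1, 1, 4].
The number of connected components (and the multiset of component sizes) is an isomorphism invariant — an isomorphism maps each component of G1 bijectively onto a component of G2. Since G1 has 1 component(s) and G2 has 4, they cannot be isomorphic.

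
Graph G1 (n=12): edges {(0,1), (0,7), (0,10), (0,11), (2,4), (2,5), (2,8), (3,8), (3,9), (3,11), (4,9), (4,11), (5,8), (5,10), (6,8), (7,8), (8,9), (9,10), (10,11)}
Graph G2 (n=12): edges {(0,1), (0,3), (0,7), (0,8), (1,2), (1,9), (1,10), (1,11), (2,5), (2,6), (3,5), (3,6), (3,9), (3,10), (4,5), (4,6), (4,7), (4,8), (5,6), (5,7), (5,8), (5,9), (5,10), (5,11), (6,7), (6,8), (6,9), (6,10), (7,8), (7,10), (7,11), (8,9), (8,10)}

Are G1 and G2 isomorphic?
No, not isomorphic

The graphs are NOT isomorphic.

Degrees in G1: deg(0)=4, deg(1)=1, deg(2)=3, deg(3)=3, deg(4)=3, deg(5)=3, deg(6)=1, deg(7)=2, deg(8)=6, deg(9)=4, deg(10)=4, deg(11)=4.
Sorted degree sequence of G1: [6, 4, 4, 4, 4, 3, 3, 3, 3, 2, 1, 1].
Degrees in G2: deg(0)=4, deg(1)=5, deg(2)=3, deg(3)=5, deg(4)=4, deg(5)=9, deg(6)=8, deg(7)=7, deg(8)=7, deg(9)=5, deg(10)=6, deg(11)=3.
Sorted degree sequence of G2: [9, 8, 7, 7, 6, 5, 5, 5, 4, 4, 3, 3].
The (sorted) degree sequence is an isomorphism invariant, so since G1 and G2 have different degree sequences they cannot be isomorphic.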